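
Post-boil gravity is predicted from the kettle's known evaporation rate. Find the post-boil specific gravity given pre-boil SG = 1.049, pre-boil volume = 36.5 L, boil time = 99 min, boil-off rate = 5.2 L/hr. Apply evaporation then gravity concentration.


V_post = V_pre − rate·(t/60);  SG_post = 1 + (SG_pre−1)·V_pre/V_post
V_post = 36.5 − 5.2·(99/60) = 27.9200
SG_post = 1 + (1.049 − 1)·36.5/27.9200

1.0641


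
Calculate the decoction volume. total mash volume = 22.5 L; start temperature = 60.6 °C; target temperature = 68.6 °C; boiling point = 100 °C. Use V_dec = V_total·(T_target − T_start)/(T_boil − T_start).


V_dec = 22.5·(68.6 − 60.6)/(100 − 60.6)

4.5685 L


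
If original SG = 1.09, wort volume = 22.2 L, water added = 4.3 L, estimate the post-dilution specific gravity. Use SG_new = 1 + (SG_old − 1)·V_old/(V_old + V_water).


pts = (1.09 − 1)·1000·22.2/(22.2 + 4.3) = 75.3962
SG_new = 1 + 75.3962/1000

1.0754


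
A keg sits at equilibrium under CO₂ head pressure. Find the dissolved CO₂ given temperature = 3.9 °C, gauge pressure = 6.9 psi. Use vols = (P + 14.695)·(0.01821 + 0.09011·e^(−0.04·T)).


vols = (6.9 + 14.695)·(0.01821 + 0.09011·e^(−0.04·3.9))

2.0581 volumes


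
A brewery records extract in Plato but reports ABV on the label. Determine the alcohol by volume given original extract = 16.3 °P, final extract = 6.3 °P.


SG = 259/(259 − P);  ABV = (OG − FG)·131.25
OG = 259/(259 − 16.3) = 1.0672
FG = 259/(259 − 6.3) = 1.0249
ABV = (1.0672 − 1.0249)·131.25

5.5427 % ABV


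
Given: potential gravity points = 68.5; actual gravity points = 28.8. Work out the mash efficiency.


efficiency = actual / potential × 100
efficiency = 28.8 / 68.5 × 100

42.0438 %


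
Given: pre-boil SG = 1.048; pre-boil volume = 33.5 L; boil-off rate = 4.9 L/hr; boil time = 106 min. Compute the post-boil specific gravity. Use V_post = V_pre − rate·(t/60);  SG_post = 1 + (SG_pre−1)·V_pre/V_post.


V_post = 33.5 − 4.9·(106/60) = 24.8433
SG_post = 1 + (1.048 − 1)·33.5/24.8433

1.0647


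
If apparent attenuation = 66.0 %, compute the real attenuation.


RA = AA · 0.8192
RA = 66.0 · 0.8192

54.0672 %


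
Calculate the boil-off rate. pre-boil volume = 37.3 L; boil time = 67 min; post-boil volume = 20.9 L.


rate = (V_pre − V_post) / (t_min/60)
rate = (37.3 − 20.9) / (67/60)

14.6866 L/hr


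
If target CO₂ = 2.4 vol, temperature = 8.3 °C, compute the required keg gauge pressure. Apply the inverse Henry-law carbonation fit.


psi = vols/(0.01821 + 0.09011·e^(−0.04·T)) − 14.695
psi = 2.4/(0.01821 + 0.09011·e^(−0.04·8.3)) − 14.695

14.2685 psi


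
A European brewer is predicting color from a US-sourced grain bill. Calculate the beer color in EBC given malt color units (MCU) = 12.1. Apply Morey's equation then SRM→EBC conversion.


SRM = 1.4922·MCU^0.6859;  EBC = SRM·1.97
SRM = 1.4922·12.1^0.6859 = 8.2511
EBC = 8.2511·1.97

16.2546 EBC


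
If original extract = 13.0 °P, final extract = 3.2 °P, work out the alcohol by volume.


SG = 259/(259 − P);  ABV = (OG − FG)·131.25
OG = 259/(259 − 13.0) = 1.0528
FG = 259/(259 − 3.2) = 1.0125
ABV = (1.0528 − 1.0125)·131.25

5.2941 % ABV


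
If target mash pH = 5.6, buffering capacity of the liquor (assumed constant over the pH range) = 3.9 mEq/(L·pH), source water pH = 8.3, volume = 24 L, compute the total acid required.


acid = buffering capacity · (pH_source − pH_target) · V
acid = 3.9 · (8.3 − 5.6) · 24

252.7200 mEq


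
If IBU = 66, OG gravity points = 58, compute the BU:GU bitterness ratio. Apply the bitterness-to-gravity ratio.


BU:GU = IBU / OG_points
BU:GU = 66 / 58

1.1379


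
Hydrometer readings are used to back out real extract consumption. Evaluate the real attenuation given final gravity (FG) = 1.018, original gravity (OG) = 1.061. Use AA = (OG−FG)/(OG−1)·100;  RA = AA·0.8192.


AA = (1.061 − 1.018)/(1.061 − 1)·100 = 70.4918
RA = 70.4918·0.8192

57.7469 %


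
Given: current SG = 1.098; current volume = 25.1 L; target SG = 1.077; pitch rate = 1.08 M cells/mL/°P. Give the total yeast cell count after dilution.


V_w = V·((SG_c−1)/(SG_t−1)−1);  °P = 259 − 259/SG_t;  cells = rate·(V+V_w)·°P
V_w = 25.1·((1.098−1)/(1.077−1)−1) = 6.8455
V_final = 25.1 + 6.8455 = 31.9455
°P = 259 − 259/1.077 = 18.5172
cells = 1.08·31.9455·18.5172

638.8628 billion cells


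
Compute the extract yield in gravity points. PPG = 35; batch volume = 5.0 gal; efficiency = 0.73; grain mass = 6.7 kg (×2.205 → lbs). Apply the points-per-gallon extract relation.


points = lbs × PPG × eff / vol
lbs = 6.7 × 2.205 = 14.7735
points = 14.7735 × 35 × 0.73 / 5.0

75.4926 points


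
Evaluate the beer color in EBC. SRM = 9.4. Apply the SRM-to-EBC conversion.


EBC = SRM · 1.97
EBC = 9.4 · 1.97

18.5180 EBC


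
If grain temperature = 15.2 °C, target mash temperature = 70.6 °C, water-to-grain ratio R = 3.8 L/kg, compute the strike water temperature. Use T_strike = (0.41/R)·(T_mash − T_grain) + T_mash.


T_strike = (0.41/3.8)·(70.6 − 15.2) + 70.6

76.5774 °C


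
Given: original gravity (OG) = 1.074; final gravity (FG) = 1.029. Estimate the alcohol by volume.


ABV = (OG − FG) · 131.25
ABV = (1.074 − 1.029) · 131.25

5.9063 % ABV


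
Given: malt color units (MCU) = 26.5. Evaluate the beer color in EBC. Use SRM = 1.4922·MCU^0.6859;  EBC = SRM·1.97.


SRM = 1.4922·26.5^0.6859 = 14.1264
EBC = 14.1264·1.97

27.8290 EBC


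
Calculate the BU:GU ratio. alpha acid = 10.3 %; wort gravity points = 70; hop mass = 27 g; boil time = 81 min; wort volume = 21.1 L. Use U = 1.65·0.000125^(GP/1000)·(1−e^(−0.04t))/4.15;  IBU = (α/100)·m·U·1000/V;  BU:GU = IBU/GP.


U = 1.65·0.000125^(70/1000)·(1−e^(−0.04·81))/4.15 = 0.2036
IBU = (10.3/100)·27·0.2036·1000/21.1 = 26.8403
BU:GU = 26.8403/70

0.3834


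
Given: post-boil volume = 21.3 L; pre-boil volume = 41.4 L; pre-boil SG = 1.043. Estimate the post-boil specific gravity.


SG_post = 1 + (SG_pre − 1)·V_pre/V_post
pts_pre = (1.043 − 1)·1000 = 43.0000
pts_post = 43.0000·41.4/21.3 = 83.5775
SG_post = 1 + 83.5775/1000

1.0836


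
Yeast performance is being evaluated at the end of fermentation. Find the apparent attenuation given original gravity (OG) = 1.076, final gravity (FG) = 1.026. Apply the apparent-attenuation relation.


AA = (OG − FG)/(OG − 1) · 100
AA = (1.076 − 1.026)/(1.076 − 1) · 100

65.7895 %


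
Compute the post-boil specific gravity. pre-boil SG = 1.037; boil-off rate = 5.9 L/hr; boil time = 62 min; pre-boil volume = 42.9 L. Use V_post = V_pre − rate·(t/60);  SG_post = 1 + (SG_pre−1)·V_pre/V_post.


V_post = 42.9 − 5.9·(62/60) = 36.8033
SG_post = 1 + (1.037 − 1)·42.9/36.8033

1.0431


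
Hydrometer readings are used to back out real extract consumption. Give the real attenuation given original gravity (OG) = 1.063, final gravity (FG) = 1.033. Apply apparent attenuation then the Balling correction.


AA = (OG−FG)/(OG−1)·100;  RA = AA·0.8192
AA = (1.063 − 1.033)/(1.063 − 1)·100 = 47.6190
RA = 47.6190·0.8192

39.0095 %


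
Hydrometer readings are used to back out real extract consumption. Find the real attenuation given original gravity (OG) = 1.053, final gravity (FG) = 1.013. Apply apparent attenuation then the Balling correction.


AA = (OG−FG)/(OG−1)·100;  RA = AA·0.8192
AA = (1.053 − 1.013)/(1.053 − 1)·100 = 75.4717
RA = 75.4717·0.8192

61.8264 %


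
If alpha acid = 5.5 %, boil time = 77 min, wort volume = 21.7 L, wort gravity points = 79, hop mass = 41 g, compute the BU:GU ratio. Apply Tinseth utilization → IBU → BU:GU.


U = 1.65·0.000125^(GP/1000)·(1−e^(−0.04t))/4.15;  IBU = (α/100)·m·U·1000/V;  BU:GU = IBU/GP
U = 1.65·0.000125^(79/1000)·(1−e^(−0.04·77))/4.15 = 0.1865
IBU = (5.5/100)·41·0.1865·1000/21.7 = 19.3796
BU:GU = 19.3796/79

0.2453


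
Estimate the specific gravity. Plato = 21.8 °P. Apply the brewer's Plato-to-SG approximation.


SG = 259/(259 − P)
SG = 259/(259 − 21.8)

1.0919


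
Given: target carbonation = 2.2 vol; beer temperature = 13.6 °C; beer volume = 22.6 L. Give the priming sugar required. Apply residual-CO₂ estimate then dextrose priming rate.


residual = 14.695·(0.01821 + 0.09011·e^(−0.04·T));  sugar = (target − residual)·4.0·V
residual = 14.695·(0.01821 + 0.09011·e^(−0.04·13.6)) = 1.0362
sugar = (2.2 − 1.0362)·4.0·22.6

105.2101 g


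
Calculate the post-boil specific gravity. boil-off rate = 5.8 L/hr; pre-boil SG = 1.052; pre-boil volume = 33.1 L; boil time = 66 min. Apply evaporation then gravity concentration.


V_post = V_pre − rate·(t/60);  SG_post = 1 + (SG_pre−1)·V_pre/V_post
V_post = 33.1 − 5.8·(66/60) = 26.7200
SG_post = 1 + (1.052 − 1)·33.1/26.7200

1.0644


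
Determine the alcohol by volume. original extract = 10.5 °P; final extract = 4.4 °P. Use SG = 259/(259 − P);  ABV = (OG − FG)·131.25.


OG = 259/(259 − 10.5) = 1.0423
FG = 259/(259 − 4.4) = 1.0173
ABV = (1.0423 − 1.0173)·131.25

3.2775 % ABV


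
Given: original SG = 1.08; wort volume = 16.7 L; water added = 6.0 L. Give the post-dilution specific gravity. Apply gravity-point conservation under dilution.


SG_new = 1 + (SG_old − 1)·V_old/(V_old + V_water)
pts = (1.08 − 1)·1000·16.7/(16.7 + 6.0) = 58.8546
SG_new = 1 + 58.8546/1000

1.0589


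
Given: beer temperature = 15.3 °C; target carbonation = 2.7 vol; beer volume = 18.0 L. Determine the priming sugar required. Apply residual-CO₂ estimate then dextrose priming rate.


residual = 14.695·(0.01821 + 0.09011·e^(−0.04·T));  sugar = (target − residual)·4.0·V
residual = 14.695·(0.01821 + 0.09011·e^(−0.04·15.3)) = 0.9856
sugar = (2.7 − 0.9856)·4.0·18.0

123.4335 g


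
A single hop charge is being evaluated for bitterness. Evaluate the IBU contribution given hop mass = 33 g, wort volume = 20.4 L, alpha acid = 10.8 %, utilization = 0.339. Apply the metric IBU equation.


IBU = (α/100)·mass·U·1000 / V
IBU = (10.8/100)·33·0.339·1000 / 20.4

59.2253 IBU


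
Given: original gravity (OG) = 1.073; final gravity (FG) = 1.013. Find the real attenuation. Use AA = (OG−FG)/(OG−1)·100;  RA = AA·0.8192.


AA = (1.073 − 1.013)/(1.073 − 1)·100 = 82.1918
RA = 82.1918·0.8192

67.3315 %


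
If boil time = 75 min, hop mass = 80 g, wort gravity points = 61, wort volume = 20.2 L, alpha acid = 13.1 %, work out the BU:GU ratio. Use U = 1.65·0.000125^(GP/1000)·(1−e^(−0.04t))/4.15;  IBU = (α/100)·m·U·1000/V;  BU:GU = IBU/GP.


U = 1.65·0.000125^(61/1000)·(1−e^(−0.04·75))/4.15 = 0.2184
IBU = (13.1/100)·80·0.2184·1000/20.2 = 113.2865
BU:GU = 113.2865/61

1.8572


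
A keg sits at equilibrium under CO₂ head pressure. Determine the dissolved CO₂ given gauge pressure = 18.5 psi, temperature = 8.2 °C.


vols = (P + 14.695)·(0.01821 + 0.09011·e^(−0.04·T))
vols = (18.5 + 14.695)·(0.01821 + 0.09011·e^(−0.04·8.2))

2.7592 volumes


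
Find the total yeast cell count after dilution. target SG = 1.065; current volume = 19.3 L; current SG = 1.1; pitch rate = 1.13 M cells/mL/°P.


V_w = V·((SG_c−1)/(SG_t−1)−1);  °P = 259 − 259/SG_t;  cells = rate·(V+V_w)·°P
V_w = 19.3·((1.1−1)/(1.065−1)−1) = 10.3923
V_final = 19.3 + 10.3923 = 29.6923
°P = 259 − 259/1.065 = 15.8075
cells = 1.13·29.6923·15.8075

530.3785 billion cells


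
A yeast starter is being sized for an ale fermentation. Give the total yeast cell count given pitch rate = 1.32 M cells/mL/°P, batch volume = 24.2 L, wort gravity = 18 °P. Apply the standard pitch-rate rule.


cells (billions) = rate · V_L · °P
cells = 1.32 · 24.2 · 18

574.9920 billion cells


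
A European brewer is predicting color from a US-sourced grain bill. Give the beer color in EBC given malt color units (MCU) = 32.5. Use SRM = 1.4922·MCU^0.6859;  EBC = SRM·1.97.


SRM = 1.4922·32.5^0.6859 = 16.2490
EBC = 16.2490·1.97

32.0106 EBC


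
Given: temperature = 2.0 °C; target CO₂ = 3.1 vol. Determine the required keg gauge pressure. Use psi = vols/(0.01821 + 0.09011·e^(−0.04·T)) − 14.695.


psi = 3.1/(0.01821 + 0.09011·e^(−0.04·2.0)) − 14.695

15.8794 psi


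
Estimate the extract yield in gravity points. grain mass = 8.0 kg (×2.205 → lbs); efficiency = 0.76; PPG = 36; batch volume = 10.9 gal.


points = lbs × PPG × eff / vol
lbs = 8.0 × 2.205 = 17.6400
points = 17.6400 × 36 × 0.76 / 10.9

44.2780 points


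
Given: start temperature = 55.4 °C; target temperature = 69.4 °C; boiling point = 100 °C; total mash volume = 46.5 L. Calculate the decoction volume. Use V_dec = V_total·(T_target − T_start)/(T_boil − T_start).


V_dec = 46.5·(69.4 − 55.4)/(100 − 55.4)

14.5964 L


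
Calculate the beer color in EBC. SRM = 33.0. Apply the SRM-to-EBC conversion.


EBC = SRM · 1.97
EBC = 33.0 · 1.97

65.0100 EBC


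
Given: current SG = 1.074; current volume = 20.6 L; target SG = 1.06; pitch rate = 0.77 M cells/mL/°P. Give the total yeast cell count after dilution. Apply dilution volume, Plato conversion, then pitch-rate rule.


V_w = V·((SG_c−1)/(SG_t−1)−1);  °P = 259 − 259/SG_t;  cells = rate·(V+V_w)·°P
V_w = 20.6·((1.074−1)/(1.06−1)−1) = 4.8067
V_final = 20.6 + 4.8067 = 25.4067
°P = 259 − 259/1.06 = 14.6604
cells = 0.77·25.4067·14.6604

286.8029 billion cells


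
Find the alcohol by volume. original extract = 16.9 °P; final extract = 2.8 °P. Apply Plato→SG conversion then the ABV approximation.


SG = 259/(259 − P);  ABV = (OG − FG)·131.25
OG = 259/(259 − 16.9) = 1.0698
FG = 259/(259 − 2.8) = 1.0109
ABV = (1.0698 − 1.0109)·131.25

7.7276 % ABV


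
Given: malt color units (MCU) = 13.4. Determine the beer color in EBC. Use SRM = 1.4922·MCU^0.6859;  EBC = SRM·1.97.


SRM = 1.4922·13.4^0.6859 = 8.8493
EBC = 8.8493·1.97

17.4331 EBC


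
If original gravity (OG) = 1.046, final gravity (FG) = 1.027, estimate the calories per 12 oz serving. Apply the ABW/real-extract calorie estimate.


ABW = (OG−FG)·131.25·0.79/FG;  °P = 259 − 259/SG (for OG→OE and FG→AE);  RE = 0.1808·OE + 0.8192·AE;  Cal = (6.9·ABW + 4·(RE−0.1))·FG·3.55
ABW = (1.046 − 1.027)·131.25·0.79/1.027 = 1.9183
OE = 259 − 259/1.046 = 11.3901 °P
AE = 259 − 259/1.027 = 6.8092 °P
RE = 0.1808·11.3901 + 0.8192·6.8092 = 7.6374 °P
Cal = (6.9·1.9183 + 4·(7.6374−0.1))·1.027·3.55

158.1773 kcal


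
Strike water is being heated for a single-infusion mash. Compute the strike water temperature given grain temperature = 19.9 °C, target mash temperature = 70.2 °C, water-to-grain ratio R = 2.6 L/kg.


T_strike = (0.41/R)·(T_mash − T_grain) + T_mash
T_strike = (0.41/2.6)·(70.2 − 19.9) + 70.2

78.1319 °C


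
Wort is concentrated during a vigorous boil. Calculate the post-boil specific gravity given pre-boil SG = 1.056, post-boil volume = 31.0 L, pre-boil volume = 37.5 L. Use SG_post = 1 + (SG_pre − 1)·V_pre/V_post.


pts_pre = (1.056 − 1)·1000 = 56.0000
pts_post = 56.0000·37.5/31.0 = 67.7419
SG_post = 1 + 67.7419/1000

1.0677


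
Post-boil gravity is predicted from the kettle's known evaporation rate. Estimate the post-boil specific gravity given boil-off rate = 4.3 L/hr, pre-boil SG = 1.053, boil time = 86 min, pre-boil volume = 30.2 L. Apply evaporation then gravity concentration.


V_post = V_pre − rate·(t/60);  SG_post = 1 + (SG_pre−1)·V_pre/V_post
V_post = 30.2 − 4.3·(86/60) = 24.0367
SG_post = 1 + (1.053 − 1)·30.2/24.0367

1.0666


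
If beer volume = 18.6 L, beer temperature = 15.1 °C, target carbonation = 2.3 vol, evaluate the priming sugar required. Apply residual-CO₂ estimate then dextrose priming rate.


residual = 14.695·(0.01821 + 0.09011·e^(−0.04·T));  sugar = (target − residual)·4.0·V
residual = 14.695·(0.01821 + 0.09011·e^(−0.04·15.1)) = 0.9914
sugar = (2.3 − 0.9914)·4.0·18.6

97.3589 g


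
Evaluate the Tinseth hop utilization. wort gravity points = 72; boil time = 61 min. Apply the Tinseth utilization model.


U = 1.65·0.000125^(GP/1000) · (1 − e^(−0.04·t))/4.15
bigness = 1.65·0.000125^(72/1000) = 0.8639
boil_factor = (1 − e^(−0.04·61))/4.15 = 0.2200
U = 0.8639 · 0.2200

0.1900


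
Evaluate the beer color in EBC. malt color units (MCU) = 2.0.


SRM = 1.4922·MCU^0.6859;  EBC = SRM·1.97
SRM = 1.4922·2.0^0.6859 = 2.4005
EBC = 2.4005·1.97

4.7290 EBC


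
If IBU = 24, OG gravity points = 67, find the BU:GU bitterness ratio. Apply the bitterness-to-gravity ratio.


BU:GU = IBU / OG_points
BU:GU = 24 / 67

0.3582


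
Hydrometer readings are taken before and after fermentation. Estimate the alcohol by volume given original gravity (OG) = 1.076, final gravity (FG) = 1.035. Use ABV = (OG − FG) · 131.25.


ABV = (1.076 − 1.035) · 131.25

5.3813 % ABV


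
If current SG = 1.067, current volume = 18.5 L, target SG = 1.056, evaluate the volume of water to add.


V_water = V·((SG_curr − 1)/(SG_target − 1) − 1)
V_water = 18.5·((1.067 − 1)/(1.056 − 1) − 1)

3.6339 L


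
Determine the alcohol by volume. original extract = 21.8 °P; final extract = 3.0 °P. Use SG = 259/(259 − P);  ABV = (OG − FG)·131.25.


OG = 259/(259 − 21.8) = 1.0919
FG = 259/(259 − 3.0) = 1.0117
ABV = (1.0919 − 1.0117)·131.25

10.5245 % ABV


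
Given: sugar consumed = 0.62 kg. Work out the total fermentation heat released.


Q = m_sugar · 590 kJ/kg
Q = 0.62 · 590

365.8000 kJ


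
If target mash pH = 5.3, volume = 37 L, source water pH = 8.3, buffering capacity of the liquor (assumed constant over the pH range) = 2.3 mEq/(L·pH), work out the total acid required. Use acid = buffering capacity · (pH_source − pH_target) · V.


acid = 2.3 · (8.3 − 5.3) · 37

255.3000 mEq


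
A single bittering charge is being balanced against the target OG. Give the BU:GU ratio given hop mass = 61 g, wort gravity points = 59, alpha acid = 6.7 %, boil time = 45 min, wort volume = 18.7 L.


U = 1.65·0.000125^(GP/1000)·(1−e^(−0.04t))/4.15;  IBU = (α/100)·m·U·1000/V;  BU:GU = IBU/GP
U = 1.65·0.000125^(59/1000)·(1−e^(−0.04·45))/4.15 = 0.1953
IBU = (6.7/100)·61·0.1953·1000/18.7 = 42.6823
BU:GU = 42.6823/59

0.7234


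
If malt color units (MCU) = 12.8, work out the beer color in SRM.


SRM = 1.4922 · MCU^0.6859
SRM = 1.4922 · 12.8^0.6859

8.5756 SRM


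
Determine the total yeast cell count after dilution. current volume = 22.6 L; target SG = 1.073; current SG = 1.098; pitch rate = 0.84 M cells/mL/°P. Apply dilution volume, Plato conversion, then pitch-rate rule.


V_w = V·((SG_c−1)/(SG_t−1)−1);  °P = 259 − 259/SG_t;  cells = rate·(V+V_w)·°P
V_w = 22.6·((1.098−1)/(1.073−1)−1) = 7.7397
V_final = 22.6 + 7.7397 = 30.3397
°P = 259 − 259/1.073 = 17.6207
cells = 0.84·30.3397·17.6207

449.0698 billion cells


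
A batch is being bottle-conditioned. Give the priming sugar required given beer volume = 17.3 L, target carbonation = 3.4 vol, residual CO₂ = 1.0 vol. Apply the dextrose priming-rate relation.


sugar = (target − residual)·4.0·V
sugar = (3.4 − 1.0)·4.0·17.3

166.0800 g


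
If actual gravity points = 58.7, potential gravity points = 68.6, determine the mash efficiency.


efficiency = actual / potential × 100
efficiency = 58.7 / 68.6 × 100

85.5685 %


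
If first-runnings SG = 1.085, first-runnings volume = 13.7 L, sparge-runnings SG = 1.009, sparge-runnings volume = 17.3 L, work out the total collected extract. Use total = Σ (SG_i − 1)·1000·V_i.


first = (1.085 − 1)·1000·13.7 = 1164.5000
sparge = (1.009 − 1)·1000·17.3 = 155.7000
total = 1164.5000 + 155.7000

1320.2000 gravity·L


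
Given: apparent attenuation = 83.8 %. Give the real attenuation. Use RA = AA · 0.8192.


RA = 83.8 · 0.8192

68.6490 %


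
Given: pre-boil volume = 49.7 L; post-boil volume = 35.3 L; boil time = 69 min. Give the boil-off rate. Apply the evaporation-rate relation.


rate = (V_pre − V_post) / (t_min/60)
rate = (49.7 − 35.3) / (69/60)

12.5217 L/hr


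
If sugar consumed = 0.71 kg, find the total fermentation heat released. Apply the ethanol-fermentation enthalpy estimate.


Q = m_sugar · 590 kJ/kg
Q = 0.71 · 590

418.9000 kJ


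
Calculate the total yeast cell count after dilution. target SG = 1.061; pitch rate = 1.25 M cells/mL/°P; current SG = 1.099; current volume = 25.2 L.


V_w = V·((SG_c−1)/(SG_t−1)−1);  °P = 259 − 259/SG_t;  cells = rate·(V+V_w)·°P
V_w = 25.2·((1.099−1)/(1.061−1)−1) = 15.6984
V_final = 25.2 + 15.6984 = 40.8984
°P = 259 − 259/1.061 = 14.8907
cells = 1.25·40.8984·14.8907

761.2549 billion cells


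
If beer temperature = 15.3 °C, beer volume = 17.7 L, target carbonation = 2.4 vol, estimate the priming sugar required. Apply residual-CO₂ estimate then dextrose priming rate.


residual = 14.695·(0.01821 + 0.09011·e^(−0.04·T));  sugar = (target − residual)·4.0·V
residual = 14.695·(0.01821 + 0.09011·e^(−0.04·15.3)) = 0.9856
sugar = (2.4 − 0.9856)·4.0·17.7

100.1363 g


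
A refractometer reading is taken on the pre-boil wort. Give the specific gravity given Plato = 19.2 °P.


SG = 259/(259 − P)
SG = 259/(259 − 19.2)

1.0801


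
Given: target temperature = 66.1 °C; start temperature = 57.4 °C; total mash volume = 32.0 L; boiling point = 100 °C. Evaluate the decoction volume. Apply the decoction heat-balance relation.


V_dec = V_total·(T_target − T_start)/(T_boil − T_start)
V_dec = 32.0·(66.1 − 57.4)/(100 − 57.4)

6.5352 L


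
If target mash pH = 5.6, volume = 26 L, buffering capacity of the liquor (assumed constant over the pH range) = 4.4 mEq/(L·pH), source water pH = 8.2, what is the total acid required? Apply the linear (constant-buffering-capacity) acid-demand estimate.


acid = buffering capacity · (pH_source − pH_target) · V
acid = 4.4 · (8.2 − 5.6) · 26

297.4400 mEq


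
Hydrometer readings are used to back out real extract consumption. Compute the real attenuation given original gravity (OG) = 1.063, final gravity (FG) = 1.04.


AA = (OG−FG)/(OG−1)·100;  RA = AA·0.8192
AA = (1.063 − 1.04)/(1.063 − 1)·100 = 36.5079
RA = 36.5079·0.8192

29.9073 %


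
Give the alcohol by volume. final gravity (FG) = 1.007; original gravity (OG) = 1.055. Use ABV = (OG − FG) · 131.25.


ABV = (1.055 − 1.007) · 131.25

6.3000 % ABV


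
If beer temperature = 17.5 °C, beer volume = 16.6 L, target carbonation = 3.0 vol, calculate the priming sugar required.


residual = 14.695·(0.01821 + 0.09011·e^(−0.04·T));  sugar = (target − residual)·4.0·V
residual = 14.695·(0.01821 + 0.09011·e^(−0.04·17.5)) = 0.9252
sugar = (3.0 − 0.9252)·4.0·16.6

137.7695 g


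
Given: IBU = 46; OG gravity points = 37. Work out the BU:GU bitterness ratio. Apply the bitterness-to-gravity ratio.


BU:GU = IBU / OG_points
BU:GU = 46 / 37

1.2432


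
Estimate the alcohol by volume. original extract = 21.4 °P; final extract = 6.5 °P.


SG = 259/(259 − P);  ABV = (OG − FG)·131.25
OG = 259/(259 − 21.4) = 1.0901
FG = 259/(259 − 6.5) = 1.0257
ABV = (1.0901 − 1.0257)·131.25

8.4426 % ABV


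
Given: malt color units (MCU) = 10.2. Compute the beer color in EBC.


SRM = 1.4922·MCU^0.6859;  EBC = SRM·1.97
SRM = 1.4922·10.2^0.6859 = 7.3388
EBC = 7.3388·1.97

14.4575 EBC


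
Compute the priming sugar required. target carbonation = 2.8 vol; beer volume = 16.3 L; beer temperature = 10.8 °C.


residual = 14.695·(0.01821 + 0.09011·e^(−0.04·T));  sugar = (target − residual)·4.0·V
residual = 14.695·(0.01821 + 0.09011·e^(−0.04·10.8)) = 1.1273
sugar = (2.8 − 1.1273)·4.0·16.3

109.0628 g


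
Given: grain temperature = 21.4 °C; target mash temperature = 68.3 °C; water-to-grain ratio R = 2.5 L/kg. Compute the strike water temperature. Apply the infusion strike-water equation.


T_strike = (0.41/R)·(T_mash − T_grain) + T_mash
T_strike = (0.41/2.5)·(68.3 − 21.4) + 68.3

75.9916 °C


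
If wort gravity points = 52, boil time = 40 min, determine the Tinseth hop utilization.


U = 1.65·0.000125^(GP/1000) · (1 − e^(−0.04·t))/4.15
bigness = 1.65·0.000125^(52/1000) = 1.0340
boil_factor = (1 − e^(−0.04·40))/4.15 = 0.1923
U = 1.0340 · 0.1923

0.1989


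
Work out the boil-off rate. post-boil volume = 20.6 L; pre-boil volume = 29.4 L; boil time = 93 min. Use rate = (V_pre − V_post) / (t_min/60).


rate = (29.4 − 20.6) / (93/60)

5.6774 L/hr


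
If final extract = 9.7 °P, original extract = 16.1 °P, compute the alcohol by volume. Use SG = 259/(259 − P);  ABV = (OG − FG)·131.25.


OG = 259/(259 − 16.1) = 1.0663
FG = 259/(259 − 9.7) = 1.0389
ABV = (1.0663 − 1.0389)·131.25

3.5928 % ABV


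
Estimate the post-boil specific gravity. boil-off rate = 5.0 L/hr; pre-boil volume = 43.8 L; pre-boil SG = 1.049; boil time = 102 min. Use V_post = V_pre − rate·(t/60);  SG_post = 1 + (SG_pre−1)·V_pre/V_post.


V_post = 43.8 − 5.0·(102/60) = 35.3000
SG_post = 1 + (1.049 − 1)·43.8/35.3000

1.0608


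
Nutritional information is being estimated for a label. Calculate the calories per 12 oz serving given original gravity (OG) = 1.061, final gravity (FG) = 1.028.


ABW = (OG−FG)·131.25·0.79/FG;  °P = 259 − 259/SG (for OG→OE and FG→AE);  RE = 0.1808·OE + 0.8192·AE;  Cal = (6.9·ABW + 4·(RE−0.1))·FG·3.55
ABW = (1.061 − 1.028)·131.25·0.79/1.028 = 3.3285
OE = 259 − 259/1.061 = 14.8907 °P
AE = 259 − 259/1.028 = 7.0545 °P
RE = 0.1808·14.8907 + 0.8192·7.0545 = 8.4713 °P
Cal = (6.9·3.3285 + 4·(8.4713−0.1))·1.028·3.55

206.0145 kcal


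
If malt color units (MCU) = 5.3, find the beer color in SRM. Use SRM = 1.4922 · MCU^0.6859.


SRM = 1.4922 · 5.3^0.6859

4.6839 SRM


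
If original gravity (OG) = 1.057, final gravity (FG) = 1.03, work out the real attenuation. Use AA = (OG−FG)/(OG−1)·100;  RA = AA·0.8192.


AA = (1.057 − 1.03)/(1.057 − 1)·100 = 47.3684
RA = 47.3684·0.8192

38.8042 %


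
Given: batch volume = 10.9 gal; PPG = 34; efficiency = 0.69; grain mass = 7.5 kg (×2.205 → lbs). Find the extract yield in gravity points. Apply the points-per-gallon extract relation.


points = lbs × PPG × eff / vol
lbs = 7.5 × 2.205 = 16.5375
points = 16.5375 × 34 × 0.69 / 10.9

35.5936 points


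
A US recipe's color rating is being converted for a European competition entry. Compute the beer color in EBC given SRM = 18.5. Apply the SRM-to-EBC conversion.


EBC = SRM · 1.97
EBC = 18.5 · 1.97

36.4450 EBC


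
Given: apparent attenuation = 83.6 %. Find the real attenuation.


RA = AA · 0.8192
RA = 83.6 · 0.8192

68.4851 %


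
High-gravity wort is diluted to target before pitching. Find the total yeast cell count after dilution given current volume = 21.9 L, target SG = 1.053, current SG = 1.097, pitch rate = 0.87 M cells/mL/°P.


V_w = V·((SG_c−1)/(SG_t−1)−1);  °P = 259 − 259/SG_t;  cells = rate·(V+V_w)·°P
V_w = 21.9·((1.097−1)/(1.053−1)−1) = 18.1811
V_final = 21.9 + 18.1811 = 40.0811
°P = 259 − 259/1.053 = 13.0361
cells = 0.87·40.0811·13.0361

454.5760 billion cells


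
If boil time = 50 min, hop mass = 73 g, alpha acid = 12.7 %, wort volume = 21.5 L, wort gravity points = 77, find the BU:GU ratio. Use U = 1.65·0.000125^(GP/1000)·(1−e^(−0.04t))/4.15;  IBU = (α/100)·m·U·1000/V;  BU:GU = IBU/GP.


U = 1.65·0.000125^(77/1000)·(1−e^(−0.04·50))/4.15 = 0.1721
IBU = (12.7/100)·73·0.1721·1000/21.5 = 74.2051
BU:GU = 74.2051/77

0.9637


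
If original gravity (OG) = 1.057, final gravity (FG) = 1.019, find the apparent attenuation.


AA = (OG − FG)/(OG − 1) · 100
AA = (1.057 − 1.019)/(1.057 − 1) · 100

66.6667 %


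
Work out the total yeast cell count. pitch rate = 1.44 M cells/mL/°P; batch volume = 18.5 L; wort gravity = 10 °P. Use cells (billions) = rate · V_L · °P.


cells = 1.44 · 18.5 · 10

266.4000 billion cells


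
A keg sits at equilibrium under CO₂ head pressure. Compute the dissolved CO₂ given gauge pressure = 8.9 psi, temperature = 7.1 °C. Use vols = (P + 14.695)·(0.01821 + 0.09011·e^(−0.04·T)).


vols = (8.9 + 14.695)·(0.01821 + 0.09011·e^(−0.04·7.1))

2.0302 volumes


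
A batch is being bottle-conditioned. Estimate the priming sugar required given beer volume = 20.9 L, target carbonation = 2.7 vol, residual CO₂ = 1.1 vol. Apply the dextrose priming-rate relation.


sugar = (target − residual)·4.0·V
sugar = (2.7 − 1.1)·4.0·20.9

133.7600 g


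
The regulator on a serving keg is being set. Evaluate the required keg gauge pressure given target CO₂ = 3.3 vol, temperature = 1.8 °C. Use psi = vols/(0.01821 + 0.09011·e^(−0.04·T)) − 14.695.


psi = 3.3/(0.01821 + 0.09011·e^(−0.04·1.8)) − 14.695

17.6389 psi


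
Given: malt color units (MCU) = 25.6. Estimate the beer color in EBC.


SRM = 1.4922·MCU^0.6859;  EBC = SRM·1.97
SRM = 1.4922·25.6^0.6859 = 13.7955
EBC = 13.7955·1.97

27.1772 EBC


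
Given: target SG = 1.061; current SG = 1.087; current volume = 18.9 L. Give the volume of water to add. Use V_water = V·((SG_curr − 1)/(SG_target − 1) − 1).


V_water = 18.9·((1.087 − 1)/(1.061 − 1) − 1)

8.0557 L


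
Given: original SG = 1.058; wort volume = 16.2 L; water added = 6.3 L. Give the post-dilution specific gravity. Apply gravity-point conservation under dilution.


SG_new = 1 + (SG_old − 1)·V_old/(V_old + V_water)
pts = (1.058 − 1)·1000·16.2/(16.2 + 6.3) = 41.7600
SG_new = 1 + 41.7600/1000

1.0418


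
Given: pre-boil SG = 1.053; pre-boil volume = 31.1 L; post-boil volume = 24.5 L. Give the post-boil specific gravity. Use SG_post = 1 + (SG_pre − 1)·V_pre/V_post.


pts_pre = (1.053 − 1)·1000 = 53.0000
pts_post = 53.0000·31.1/24.5 = 67.2776
SG_post = 1 + 67.2776/1000

1.0673


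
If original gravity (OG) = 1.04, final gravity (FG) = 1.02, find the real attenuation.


AA = (OG−FG)/(OG−1)·100;  RA = AA·0.8192
AA = (1.04 − 1.02)/(1.04 − 1)·100 = 50.0000
RA = 50.0000·0.8192

40.9600 %


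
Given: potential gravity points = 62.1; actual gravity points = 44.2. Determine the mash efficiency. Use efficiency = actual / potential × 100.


efficiency = 44.2 / 62.1 × 100

71.1755 %


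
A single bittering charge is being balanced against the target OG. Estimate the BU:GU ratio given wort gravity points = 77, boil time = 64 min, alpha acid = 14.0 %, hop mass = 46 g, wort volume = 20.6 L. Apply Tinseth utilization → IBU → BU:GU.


U = 1.65·0.000125^(GP/1000)·(1−e^(−0.04t))/4.15;  IBU = (α/100)·m·U·1000/V;  BU:GU = IBU/GP
U = 1.65·0.000125^(77/1000)·(1−e^(−0.04·64))/4.15 = 0.1836
IBU = (14.0/100)·46·0.1836·1000/20.6 = 57.4083
BU:GU = 57.4083/77

0.7456


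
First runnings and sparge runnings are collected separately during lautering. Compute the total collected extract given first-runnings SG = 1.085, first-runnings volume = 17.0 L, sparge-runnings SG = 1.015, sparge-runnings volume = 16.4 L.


total = Σ (SG_i − 1)·1000·V_i
first = (1.085 − 1)·1000·17.0 = 1445.0000
sparge = (1.015 − 1)·1000·16.4 = 246.0000
total = 1445.0000 + 246.0000

1691.0000 gravity·L


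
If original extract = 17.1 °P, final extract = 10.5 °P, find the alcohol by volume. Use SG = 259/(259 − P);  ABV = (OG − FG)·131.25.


OG = 259/(259 − 17.1) = 1.0707
FG = 259/(259 − 10.5) = 1.0423
ABV = (1.0707 − 1.0423)·131.25

3.7323 % ABV


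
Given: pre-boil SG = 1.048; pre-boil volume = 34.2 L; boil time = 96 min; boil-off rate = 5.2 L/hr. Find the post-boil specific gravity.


V_post = V_pre − rate·(t/60);  SG_post = 1 + (SG_pre−1)·V_pre/V_post
V_post = 34.2 − 5.2·(96/60) = 25.8800
SG_post = 1 + (1.048 − 1)·34.2/25.8800

1.0634


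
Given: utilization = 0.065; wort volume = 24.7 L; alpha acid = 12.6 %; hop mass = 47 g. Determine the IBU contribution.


IBU = (α/100)·mass·U·1000 / V
IBU = (12.6/100)·47·0.065·1000 / 24.7

15.5842 IBU


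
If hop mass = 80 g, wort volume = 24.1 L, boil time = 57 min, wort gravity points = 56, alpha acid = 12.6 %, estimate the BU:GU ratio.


U = 1.65·0.000125^(GP/1000)·(1−e^(−0.04t))/4.15;  IBU = (α/100)·m·U·1000/V;  BU:GU = IBU/GP
U = 1.65·0.000125^(56/1000)·(1−e^(−0.04·57))/4.15 = 0.2158
IBU = (12.6/100)·80·0.2158·1000/24.1 = 90.2496
BU:GU = 90.2496/56

1.6116


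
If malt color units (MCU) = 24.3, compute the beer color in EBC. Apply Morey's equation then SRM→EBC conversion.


SRM = 1.4922·MCU^0.6859;  EBC = SRM·1.97
SRM = 1.4922·24.3^0.6859 = 13.3111
EBC = 13.3111·1.97

26.2229 EBC


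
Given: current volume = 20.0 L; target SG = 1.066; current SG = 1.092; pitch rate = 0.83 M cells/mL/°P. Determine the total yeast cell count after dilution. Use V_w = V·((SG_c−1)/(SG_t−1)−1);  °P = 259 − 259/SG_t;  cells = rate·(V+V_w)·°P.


V_w = 20.0·((1.092−1)/(1.066−1)−1) = 7.8788
V_final = 20.0 + 7.8788 = 27.8788
°P = 259 − 259/1.066 = 16.0356
cells = 0.83·27.8788·16.0356

371.0552 billion cells


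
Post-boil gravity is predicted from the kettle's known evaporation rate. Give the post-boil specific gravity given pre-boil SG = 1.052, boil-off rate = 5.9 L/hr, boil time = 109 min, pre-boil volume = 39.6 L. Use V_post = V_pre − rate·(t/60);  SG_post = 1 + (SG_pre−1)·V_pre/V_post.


V_post = 39.6 − 5.9·(109/60) = 28.8817
SG_post = 1 + (1.052 − 1)·39.6/28.8817

1.0713


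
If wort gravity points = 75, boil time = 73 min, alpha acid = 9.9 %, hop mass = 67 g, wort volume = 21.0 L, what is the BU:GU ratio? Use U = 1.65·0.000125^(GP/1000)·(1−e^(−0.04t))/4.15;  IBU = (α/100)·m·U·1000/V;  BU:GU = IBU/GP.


U = 1.65·0.000125^(75/1000)·(1−e^(−0.04·73))/4.15 = 0.1917
IBU = (9.9/100)·67·0.1917·1000/21.0 = 60.5503
BU:GU = 60.5503/75

0.8073


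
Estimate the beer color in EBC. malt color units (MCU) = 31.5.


SRM = 1.4922·MCU^0.6859;  EBC = SRM·1.97
SRM = 1.4922·31.5^0.6859 = 15.9044
EBC = 15.9044·1.97

31.3317 EBC


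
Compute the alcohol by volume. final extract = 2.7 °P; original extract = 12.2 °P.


SG = 259/(259 − P);  ABV = (OG − FG)·131.25
OG = 259/(259 − 12.2) = 1.0494
FG = 259/(259 − 2.7) = 1.0105
ABV = (1.0494 − 1.0105)·131.25

5.1054 % ABV


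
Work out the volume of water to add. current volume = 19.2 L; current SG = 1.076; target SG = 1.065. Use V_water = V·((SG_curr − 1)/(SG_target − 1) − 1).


V_water = 19.2·((1.076 − 1)/(1.065 − 1) − 1)

3.2492 L


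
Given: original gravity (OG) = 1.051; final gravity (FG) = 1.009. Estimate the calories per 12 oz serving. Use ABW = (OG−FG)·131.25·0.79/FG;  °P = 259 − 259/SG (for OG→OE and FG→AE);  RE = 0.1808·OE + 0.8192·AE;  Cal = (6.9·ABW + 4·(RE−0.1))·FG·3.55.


ABW = (1.051 − 1.009)·131.25·0.79/1.009 = 4.3160
OE = 259 − 259/1.051 = 12.5680 °P
AE = 259 − 259/1.009 = 2.3102 °P
RE = 0.1808·12.5680 + 0.8192·2.3102 = 4.1648 °P
Cal = (6.9·4.3160 + 4·(4.1648−0.1))·1.009·3.55

164.9126 kcal


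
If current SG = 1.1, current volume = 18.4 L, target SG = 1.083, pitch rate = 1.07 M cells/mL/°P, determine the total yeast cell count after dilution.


V_w = V·((SG_c−1)/(SG_t−1)−1);  °P = 259 − 259/SG_t;  cells = rate·(V+V_w)·°P
V_w = 18.4·((1.1−1)/(1.083−1)−1) = 3.7687
V_final = 18.4 + 3.7687 = 22.1687
°P = 259 − 259/1.083 = 19.8495
cells = 1.07·22.1687·19.8495

470.8395 billion cells


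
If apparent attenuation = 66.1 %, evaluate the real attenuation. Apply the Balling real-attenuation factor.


RA = AA · 0.8192
RA = 66.1 · 0.8192

54.1491 %


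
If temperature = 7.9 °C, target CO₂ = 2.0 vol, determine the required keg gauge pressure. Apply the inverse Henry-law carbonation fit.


psi = vols/(0.01821 + 0.09011·e^(−0.04·T)) − 14.695
psi = 2.0/(0.01821 + 0.09011·e^(−0.04·7.9)) − 14.695

9.1413 psi


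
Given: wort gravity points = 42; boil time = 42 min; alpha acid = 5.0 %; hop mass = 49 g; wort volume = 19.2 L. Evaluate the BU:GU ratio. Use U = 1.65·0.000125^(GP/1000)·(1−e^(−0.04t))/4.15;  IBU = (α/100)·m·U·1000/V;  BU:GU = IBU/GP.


U = 1.65·0.000125^(42/1000)·(1−e^(−0.04·42))/4.15 = 0.2218
IBU = (5.0/100)·49·0.2218·1000/19.2 = 28.3006
BU:GU = 28.3006/42

0.6738


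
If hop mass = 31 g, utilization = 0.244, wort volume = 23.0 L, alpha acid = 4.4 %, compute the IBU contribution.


IBU = (α/100)·mass·U·1000 / V
IBU = (4.4/100)·31·0.244·1000 / 23.0

14.4703 IBU


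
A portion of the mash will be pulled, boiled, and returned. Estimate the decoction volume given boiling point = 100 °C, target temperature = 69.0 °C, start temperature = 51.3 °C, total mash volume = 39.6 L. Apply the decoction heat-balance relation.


V_dec = V_total·(T_target − T_start)/(T_boil − T_start)
V_dec = 39.6·(69.0 − 51.3)/(100 − 51.3)

14.3926 L


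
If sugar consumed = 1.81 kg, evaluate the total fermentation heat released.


Q = m_sugar · 590 kJ/kg
Q = 1.81 · 590

1067.9000 kJ


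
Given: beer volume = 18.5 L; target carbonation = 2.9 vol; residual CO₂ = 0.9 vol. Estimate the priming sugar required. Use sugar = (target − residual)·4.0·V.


sugar = (2.9 − 0.9)·4.0·18.5

148.0000 g


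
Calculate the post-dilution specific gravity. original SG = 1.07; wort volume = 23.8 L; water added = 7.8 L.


SG_new = 1 + (SG_old − 1)·V_old/(V_old + V_water)
pts = (1.07 − 1)·1000·23.8/(23.8 + 7.8) = 52.7215
SG_new = 1 + 52.7215/1000

1.0527


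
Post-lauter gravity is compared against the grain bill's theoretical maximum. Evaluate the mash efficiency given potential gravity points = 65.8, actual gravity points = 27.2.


efficiency = actual / potential × 100
efficiency = 27.2 / 65.8 × 100

41.3374 %


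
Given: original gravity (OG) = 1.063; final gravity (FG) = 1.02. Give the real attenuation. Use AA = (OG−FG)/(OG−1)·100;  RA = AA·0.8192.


AA = (1.063 − 1.02)/(1.063 − 1)·100 = 68.2540
RA = 68.2540·0.8192

55.9137 %


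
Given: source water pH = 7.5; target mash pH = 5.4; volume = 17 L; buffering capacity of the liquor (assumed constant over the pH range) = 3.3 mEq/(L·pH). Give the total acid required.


acid = buffering capacity · (pH_source − pH_target) · V
acid = 3.3 · (7.5 − 5.4) · 17

117.8100 mEq


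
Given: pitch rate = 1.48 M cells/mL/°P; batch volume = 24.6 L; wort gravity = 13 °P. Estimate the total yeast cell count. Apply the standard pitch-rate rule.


cells (billions) = rate · V_L · °P
cells = 1.48 · 24.6 · 13

473.3040 billion cells


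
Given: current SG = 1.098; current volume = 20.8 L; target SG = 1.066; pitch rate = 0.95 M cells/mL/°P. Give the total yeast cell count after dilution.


V_w = V·((SG_c−1)/(SG_t−1)−1);  °P = 259 − 259/SG_t;  cells = rate·(V+V_w)·°P
V_w = 20.8·((1.098−1)/(1.066−1)−1) = 10.0848
V_final = 20.8 + 10.0848 = 30.8848
°P = 259 − 259/1.066 = 16.0356
cells = 0.95·30.8848·16.0356

470.4956 billion cells


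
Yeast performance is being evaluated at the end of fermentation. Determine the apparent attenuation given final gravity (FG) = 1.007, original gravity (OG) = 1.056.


AA = (OG − FG)/(OG − 1) · 100
AA = (1.056 − 1.007)/(1.056 − 1) · 100

87.5000 %


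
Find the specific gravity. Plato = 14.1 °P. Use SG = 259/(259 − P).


SG = 259/(259 − 14.1)

1.0576


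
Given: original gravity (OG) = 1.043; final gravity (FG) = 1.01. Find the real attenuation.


AA = (OG−FG)/(OG−1)·100;  RA = AA·0.8192
AA = (1.043 − 1.01)/(1.043 − 1)·100 = 76.7442
RA = 76.7442·0.8192

62.8688 %
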